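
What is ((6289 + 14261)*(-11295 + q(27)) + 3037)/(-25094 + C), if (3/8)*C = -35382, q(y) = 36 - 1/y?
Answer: 2082331567/1075014 ≈ 1937.0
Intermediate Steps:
C = -94352 (C = (8/3)*(-35382) = -94352)
((6289 + 14261)*(-11295 + q(27)) + 3037)/(-25094 + C) = ((6289 + 14261)*(-11295 + (36 - 1/27)) + 3037)/(-25094 - 94352) = (20550*(-11295 + (36 - 1*1/27)) + 3037)/(-119446) = (20550*(-11295 + (36 - 1/27)) + 3037)*(-1/119446) = (20550*(-11295 + 971/27) + 3037)*(-1/119446) = (20550*(-303994/27) + 3037)*(-1/119446) = (-2082358900/9 + 3037)*(-1/119446) = -2082331567/9*(-1/119446) = 2082331567/1075014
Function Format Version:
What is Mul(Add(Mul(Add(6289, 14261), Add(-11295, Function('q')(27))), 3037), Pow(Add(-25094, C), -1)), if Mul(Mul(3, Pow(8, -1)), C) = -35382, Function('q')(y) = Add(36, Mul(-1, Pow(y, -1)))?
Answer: Rational(2082331567, 1075014) ≈ 1937.0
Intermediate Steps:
C = -94352 (C = Mul(Rational(8, 3), -35382) = -94352)
Mul(Add(Mul(Add(6289, 14261), Add(-11295, Function('q')(27))), 3037), Pow(Add(-25094, C), -1)) = Mul(Add(Mul(Add(6289, 14261), Add(-11295, Add(36, Mul(-1, Pow(27, -1))))), 3037), Pow(Add(-25094, -94352), -1)) = Mul(Add(Mul(20550, Add(-11295, Add(36, Mul(-1, Rational(1, 27))))), 3037), Pow(-119446, -1)) = Mul(Add(Mul(20550, Add(-11295, Add(36, Rational(-1, 27)))), 3037), Rational(-1, 119446)) = Mul(Add(Mul(20550, Add(-11295, Rational(971, 27))), 3037), Rational(-1, 119446)) = Mul(Add(Mul(20550, Rational(-303994, 27)), 3037), Rational(-1, 119446)) = Mul(Add(Rational(-2082358900, 9), 3037), Rational(-1, 119446)) = Mul(Rational(-2082331567, 9), Rational(-1, 119446)) = Rational(2082331567, 1075014)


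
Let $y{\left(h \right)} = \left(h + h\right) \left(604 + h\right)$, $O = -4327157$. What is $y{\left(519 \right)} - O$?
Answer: $5492831$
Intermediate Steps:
$y{\left(h \right)} = 2 h \left(604 + h\right)$
$y{\left(519 \right)} - O = 2 \cdot 519 \left(604 + 519\right) - -4327157 = 2 \cdot 519 \cdot 1123 + 4327157 = 1165674 + 4327157 = 5492831$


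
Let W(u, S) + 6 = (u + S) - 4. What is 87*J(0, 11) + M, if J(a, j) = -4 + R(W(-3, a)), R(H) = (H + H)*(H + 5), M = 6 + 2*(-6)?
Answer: 17742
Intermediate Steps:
W(u, S) = -10 + S + u (W(u, S) = -6 + ((u + S) - 4) = -6 + ((S + u) - 4) = -6 + (-4 + S + u) = -10 + S + u)
M = -6 (M = 6 - 12 = -6)
R(H) = 2*H*(5 + H) (R(H) = (2*H)*(5 + H) = 2*H*(5 + H))
J(a, j) = -4 + 2*(-13 + a)*(-8 + a) (J(a, j) = -4 + 2*(-10 + a - 3)*(5 + (-10 + a - 3)) = -4 + 2*(-13 + a)*(5 + (-13 + a)) = -4 + 2*(-13 + a)*(-8 + a))
87*J(0, 11) + M = 87*(-4 + 2*(-13 + 0)*(-8 + 0)) - 6 = 87*(-4 + 2*(-13)*(-8)) - 6 = 87*(-4 + 208) - 6 = 87*204 - 6 = 17748 - 6 = 17742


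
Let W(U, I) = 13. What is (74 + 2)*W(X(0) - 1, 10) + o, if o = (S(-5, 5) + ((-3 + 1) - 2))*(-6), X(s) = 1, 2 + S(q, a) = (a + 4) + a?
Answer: 940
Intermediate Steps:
S(q, a) = 2 + 2*a (S(q, a) = -2 + ((a + 4) + a) = -2 + ((4 + a) + a) = -2 + (4 + 2*a) = 2 + 2*a)
o = -48 (o = ((2 + 2*5) + ((-3 + 1) - 2))*(-6) = ((2 + 10) + (-2 - 2))*(-6) = (12 - 4)*(-6) = 8*(-6) = -48)
(74 + 2)*W(X(0) - 1, 10) + o = (74 + 2)*13 - 48 = 76*13 - 48 = 988 - 48 = 940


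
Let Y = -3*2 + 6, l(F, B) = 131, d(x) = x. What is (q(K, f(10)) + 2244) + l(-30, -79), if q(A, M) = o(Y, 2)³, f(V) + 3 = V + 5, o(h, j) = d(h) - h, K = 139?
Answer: 2375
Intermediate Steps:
Y = 0 (Y = -6 + 6 = 0)
o(h, j) = 0 (o(h, j) = h - h = 0)
f(V) = 2 + V (f(V) = -3 + (V + 5) = -3 + (5 + V) = 2 + V)
q(A, M) = 0 (q(A, M) = 0³ = 0)
(q(K, f(10)) + 2244) + l(-30, -79) = (0 + 2244) + 131 = 2244 + 131 = 2375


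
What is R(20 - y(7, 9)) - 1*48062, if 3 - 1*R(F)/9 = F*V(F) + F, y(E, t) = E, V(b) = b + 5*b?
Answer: -57278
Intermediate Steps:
V(b) = 6*b
R(F) = 27 - 54*F² - 9*F (R(F) = 27 - 9*(F*(6*F) + F) = 27 - 9*(6*F² + F) = 27 - 9*(F + 6*F²) = 27 + (-54*F² - 9*F) = 27 - 54*F² - 9*F)
R(20 - y(7, 9)) - 1*48062 = (27 - 54*(20 - 1*7)² - 9*(20 - 1*7)) - 1*48062 = (27 - 54*(20 - 7)² - 9*(20 - 7)) - 48062 = (27 - 54*13² - 9*13) - 48062 = (27 - 54*169 - 117) - 48062 = (27 - 9126 - 117) - 48062 = -9216 - 48062 = -57278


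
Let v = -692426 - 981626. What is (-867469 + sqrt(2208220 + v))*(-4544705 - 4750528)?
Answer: 8063326475277 - 55771398*sqrt(14838) ≈ 8.0565e+12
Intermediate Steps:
v = -1674052
(-867469 + sqrt(2208220 + v))*(-4544705 - 4750528) = (-867469 + sqrt(2208220 - 1674052))*(-4544705 - 4750528) = (-867469 + sqrt(534168))*(-9295233) = (-867469 + 6*sqrt(14838))*(-9295233) = 8063326475277 - 55771398*sqrt(14838)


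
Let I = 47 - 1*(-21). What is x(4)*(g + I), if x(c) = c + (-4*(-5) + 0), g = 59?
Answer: 3048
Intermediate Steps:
I = 68 (I = 47 + 21 = 68)
x(c) = 20 + c (x(c) = c + (20 + 0) = c + 20 = 20 + c)
x(4)*(g + I) = (20 + 4)*(59 + 68) = 24*127 = 3048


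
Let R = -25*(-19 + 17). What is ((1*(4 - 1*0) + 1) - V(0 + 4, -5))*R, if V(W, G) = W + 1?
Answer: 0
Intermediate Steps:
V(W, G) = 1 + W
R = 50 (R = -25*(-2) = 50)
((1*(4 - 1*0) + 1) - V(0 + 4, -5))*R = ((1*(4 - 1*0) + 1) - (1 + (0 + 4)))*50 = ((1*(4 + 0) + 1) - (1 + 4))*50 = ((1*4 + 1) - 1*5)*50 = ((4 + 1) - 5)*50 = (5 - 5)*50 = 0*50 = 0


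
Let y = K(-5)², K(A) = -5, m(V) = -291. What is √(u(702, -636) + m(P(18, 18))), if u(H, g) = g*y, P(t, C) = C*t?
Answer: 3*I*√1799 ≈ 127.24*I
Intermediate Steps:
y = 25 (y = (-5)² = 25)
u(H, g) = 25*g (u(H, g) = g*25 = 25*g)
√(u(702, -636) + m(P(18, 18))) = √(25*(-636) - 291) = √(-15900 - 291) = √(-16191) = 3*I*√1799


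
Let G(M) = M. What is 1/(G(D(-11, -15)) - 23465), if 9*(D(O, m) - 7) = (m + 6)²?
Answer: -1/23449 ≈ -4.2646e-5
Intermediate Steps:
D(O, m) = 7 + (6 + m)²/9 (D(O, m) = 7 + (m + 6)²/9 = 7 + (6 + m)²/9)
1/(G(D(-11, -15)) - 23465) = 1/((7 + (6 - 15)²/9) - 23465) = 1/((7 + (⅑)*(-9)²) - 23465) = 1/((7 + (⅑)*81) - 23465) = 1/((7 + 9) - 23465) = 1/(16 - 23465) = 1/(-23449) = -1/23449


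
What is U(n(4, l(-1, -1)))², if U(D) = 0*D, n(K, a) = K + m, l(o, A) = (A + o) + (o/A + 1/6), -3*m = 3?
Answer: 0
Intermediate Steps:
m = -1 (m = -⅓*3 = -1)
l(o, A) = ⅙ + A + o + o/A (l(o, A) = (A + o) + (o/A + 1*(⅙)) = (A + o) + (o/A + ⅙) = (A + o) + (⅙ + o/A) = ⅙ + A + o + o/A)
n(K, a) = -1 + K (n(K, a) = K - 1 = -1 + K)
U(D) = 0
U(n(4, l(-1, -1)))² = 0² = 0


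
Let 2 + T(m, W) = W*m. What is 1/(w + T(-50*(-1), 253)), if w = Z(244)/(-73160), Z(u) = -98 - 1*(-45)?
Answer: 73160/925327733 ≈ 7.9064e-5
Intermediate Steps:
Z(u) = -53 (Z(u) = -98 + 45 = -53)
T(m, W) = -2 + W*m
w = 53/73160 (w = -53/(-73160) = -53*(-1/73160) = 53/73160 ≈ 0.00072444)
1/(w + T(-50*(-1), 253)) = 1/(53/73160 + (-2 + 253*(-50*(-1)))) = 1/(53/73160 + (-2 + 253*50)) = 1/(53/73160 + (-2 + 12650)) = 1/(53/73160 + 12648) = 1/(925327733/73160) = 73160/925327733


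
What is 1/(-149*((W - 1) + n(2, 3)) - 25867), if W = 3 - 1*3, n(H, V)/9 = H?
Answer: -1/28400 ≈ -3.5211e-5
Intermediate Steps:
n(H, V) = 9*H
W = 0 (W = 3 - 3 = 0)
1/(-149*((W - 1) + n(2, 3)) - 25867) = 1/(-149*((0 - 1) + 9*2) - 25867) = 1/(-149*(-1 + 18) - 25867) = 1/(-149*17 - 25867) = 1/(-2533 - 25867) = 1/(-28400) = -1/28400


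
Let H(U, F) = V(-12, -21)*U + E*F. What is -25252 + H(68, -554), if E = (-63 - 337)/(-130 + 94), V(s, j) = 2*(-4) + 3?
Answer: -285728/9 ≈ -31748.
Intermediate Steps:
V(s, j) = -5 (V(s, j) = -8 + 3 = -5)
E = 100/9 (E = -400/(-36) = -400*(-1/36) = 100/9 ≈ 11.111)
H(U, F) = -5*U + 100*F/9
-25252 + H(68, -554) = -25252 + (-5*68 + (100/9)*(-554)) = -25252 + (-340 - 55400/9) = -25252 - 58460/9 = -285728/9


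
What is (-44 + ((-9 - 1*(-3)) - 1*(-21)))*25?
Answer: -725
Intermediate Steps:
(-44 + ((-9 - 1*(-3)) - 1*(-21)))*25 = (-44 + ((-9 + 3) + 21))*25 = (-44 + (-6 + 21))*25 = (-44 + 15)*25 = -29*25 = -725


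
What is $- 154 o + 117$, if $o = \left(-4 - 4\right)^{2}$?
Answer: $-9739$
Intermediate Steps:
$o = 64$ ($o = \left(-8\right)^{2} = 64$)
$- 154 o + 117 = \left(-154\right) 64 + 117 = -9856 + 117 = -9739$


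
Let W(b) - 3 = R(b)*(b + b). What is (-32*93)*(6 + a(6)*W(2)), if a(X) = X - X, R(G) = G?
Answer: -17856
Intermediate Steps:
a(X) = 0
W(b) = 3 + 2*b**2 (W(b) = 3 + b*(b + b) = 3 + b*(2*b) = 3 + 2*b**2)
(-32*93)*(6 + a(6)*W(2)) = (-32*93)*(6 + 0*(3 + 2*2**2)) = -2976*(6 + 0*(3 + 2*4)) = -2976*(6 + 0*(3 + 8)) = -2976*(6 + 0*11) = -2976*(6 + 0) = -2976*6 = -17856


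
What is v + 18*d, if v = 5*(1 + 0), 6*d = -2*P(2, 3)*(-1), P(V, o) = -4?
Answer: -19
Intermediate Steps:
d = -4/3 (d = (-2*(-4)*(-1))/6 = (8*(-1))/6 = (1/6)*(-8) = -4/3 ≈ -1.3333)
v = 5 (v = 5*1 = 5)
v + 18*d = 5 + 18*(-4/3) = 5 - 24 = -19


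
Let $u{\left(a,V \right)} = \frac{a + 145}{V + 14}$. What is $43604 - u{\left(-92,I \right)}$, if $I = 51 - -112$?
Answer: $\frac{7717855}{177} \approx 43604.0$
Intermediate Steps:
$I = 163$ ($I = 51 + 112 = 163$)
$u{\left(a,V \right)} = \frac{145 + a}{14 + V}$
$43604 - u{\left(-92,I \right)} = 43604 - \frac{145 - 92}{14 + 163} = 43604 - \frac{1}{177} \cdot 53 = 43604 - \frac{53}{177} = \frac{7717855}{177}$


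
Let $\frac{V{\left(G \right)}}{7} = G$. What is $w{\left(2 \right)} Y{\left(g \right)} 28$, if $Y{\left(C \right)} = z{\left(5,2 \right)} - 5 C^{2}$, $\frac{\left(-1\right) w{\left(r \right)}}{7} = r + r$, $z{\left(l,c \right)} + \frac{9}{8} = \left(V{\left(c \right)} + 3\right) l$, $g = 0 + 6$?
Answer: $75362$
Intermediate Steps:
$g = 6$
$V{\left(G \right)} = 7 G$
$z{\left(l,c \right)} = - \frac{9}{8} + l \left(3 + 7 c\right)$ ($z{\left(l,c \right)} = - \frac{9}{8} + \left(7 c + 3\right) l = - \frac{9}{8} + \left(3 + 7 c\right) l = - \frac{9}{8} + l \left(3 + 7 c\right)$)
$w{\left(r \right)} = - 14 r$ ($w{\left(r \right)} = - 7 \left(r + r\right) = - 7 \cdot 2 r = - 14 r$)
$Y{\left(C \right)} = \frac{671}{8} - 5 C^{2}$ ($Y{\left(C \right)} = \left(- \frac{9}{8} + 3 \cdot 5 + 7 \cdot 2 \cdot 5\right) - 5 C^{2} = \left(- \frac{9}{8} + 15 + 70\right) - 5 C^{2} = \frac{671}{8} - 5 C^{2}$)
$w{\left(2 \right)} Y{\left(g \right)} 28 = \left(-14\right) 2 \left(\frac{671}{8} - 5 \cdot 6^{2}\right) 28 = - 28 \left(\frac{671}{8} - 180\right) 28 = \left(-28\right) \left(- \frac{769}{8}\right) 28 = \frac{5383}{2} \cdot 28 = 75362$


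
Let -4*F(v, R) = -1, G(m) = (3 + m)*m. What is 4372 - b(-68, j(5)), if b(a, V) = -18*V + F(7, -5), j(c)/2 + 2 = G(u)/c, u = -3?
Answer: 17199/4 ≈ 4299.8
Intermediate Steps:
G(m) = m*(3 + m)
F(v, R) = ¼ (F(v, R) = -¼*(-1) = ¼)
j(c) = -4 (j(c) = -4 + 2*((-3*(3 - 3))/c) = -4 + 2*((-3*0)/c) = -4 + 2*(0/c) = -4 + 2*0 = -4 + 0 = -4)
b(a, V) = ¼ - 18*V (b(a, V) = -18*V + ¼ = ¼ - 18*V)
4372 - b(-68, j(5)) = 4372 - (¼ - 18*(-4)) = 4372 - (¼ + 72) = 4372 - 1*289/4 = 4372 - 289/4 = 17199/4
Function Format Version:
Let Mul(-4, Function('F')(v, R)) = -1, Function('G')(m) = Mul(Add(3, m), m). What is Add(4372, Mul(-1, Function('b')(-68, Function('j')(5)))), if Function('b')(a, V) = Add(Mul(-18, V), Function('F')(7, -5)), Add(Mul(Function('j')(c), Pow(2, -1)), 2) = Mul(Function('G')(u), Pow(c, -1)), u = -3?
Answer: Rational(17199, 4) ≈ 4299.8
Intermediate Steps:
Function('G')(m) = Mul(m, Add(3, m))
Function('F')(v, R) = Rational(1, 4) (Function('F')(v, R) = Mul(Rational(-1, 4), -1) = Rational(1, 4))
Function('j')(c) = -4 (Function('j')(c) = Add(-4, Mul(2, Mul(Mul(-3, Add(3, -3)), Pow(c, -1)))) = Add(-4, Mul(2, Mul(Mul(-3, 0), Pow(c, -1)))) = Add(-4, Mul(2, Mul(0, Pow(c, -1)))) = Add(-4, Mul(2, 0)) = Add(-4, 0) = -4)
Function('b')(a, V) = Add(Rational(1, 4), Mul(-18, V)) (Function('b')(a, V) = Add(Mul(-18, V), Rational(1, 4)) = Add(Rational(1, 4), Mul(-18, V)))
Add(4372, Mul(-1, Function('b')(-68, Function('j')(5)))) = Add(4372, Mul(-1, Add(Rational(1, 4), Mul(-18, -4)))) = Add(4372, Mul(-1, Add(Rational(1, 4), 72))) = Add(4372, Mul(-1, Rational(289, 4))) = Add(4372, Rational(-289, 4)) = Rational(17199, 4)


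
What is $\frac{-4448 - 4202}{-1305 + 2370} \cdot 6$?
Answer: $- \frac{3460}{71} \approx -48.732$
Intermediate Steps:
$\frac{-4448 - 4202}{-1305 + 2370} \cdot 6 = - \frac{8650}{1065} \cdot 6 = \left(-8650\right) \frac{1}{1065} \cdot 6 = \left(- \frac{1730}{213}\right) 6 = - \frac{3460}{71}$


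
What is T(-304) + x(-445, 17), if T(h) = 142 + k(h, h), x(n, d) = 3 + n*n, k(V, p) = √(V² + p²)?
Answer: 198170 + 304*√2 ≈ 1.9860e+5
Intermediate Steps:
x(n, d) = 3 + n²
T(h) = 142 + √2*√(h²) (T(h) = 142 + √(h² + h²) = 142 + √(2*h²) = 142 + √2*√(h²))
T(-304) + x(-445, 17) = (142 + √2*√((-304)²)) + (3 + (-445)²) = (142 + √2*√92416) + (3 + 198025) = (142 + √2*304) + 198028 = (142 + 304*√2) + 198028 = 198170 + 304*√2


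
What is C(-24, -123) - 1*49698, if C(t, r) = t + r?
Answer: -49845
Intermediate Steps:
C(t, r) = r + t
C(-24, -123) - 1*49698 = (-123 - 24) - 1*49698 = -147 - 49698 = -49845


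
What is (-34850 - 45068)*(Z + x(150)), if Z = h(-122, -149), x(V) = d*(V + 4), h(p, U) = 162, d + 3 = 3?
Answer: -12946716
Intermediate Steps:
d = 0 (d = -3 + 3 = 0)
x(V) = 0 (x(V) = 0*(V + 4) = 0*(4 + V) = 0)
Z = 162
(-34850 - 45068)*(Z + x(150)) = (-34850 - 45068)*(162 + 0) = -79918*162 = -12946716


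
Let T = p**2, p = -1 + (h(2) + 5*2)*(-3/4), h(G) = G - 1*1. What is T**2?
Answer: 1874161/256 ≈ 7320.9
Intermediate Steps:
h(G) = -1 + G (h(G) = G - 1 = -1 + G)
p = -37/4 (p = -1 + ((-1 + 2) + 5*2)*(-3/4) = -1 + (1 + 10)*(-3*1/4) = -1 + 11*(-3/4) = -1 - 33/4 = -37/4 ≈ -9.2500)
T = 1369/16 (T = (-37/4)**2 = 1369/16 ≈ 85.563)
T**2 = (1369/16)**2 = 1874161/256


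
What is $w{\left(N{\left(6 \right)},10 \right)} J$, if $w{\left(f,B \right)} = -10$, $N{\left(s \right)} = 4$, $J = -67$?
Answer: $670$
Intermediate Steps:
$w{\left(N{\left(6 \right)},10 \right)} J = \left(-10\right) \left(-67\right) = 670$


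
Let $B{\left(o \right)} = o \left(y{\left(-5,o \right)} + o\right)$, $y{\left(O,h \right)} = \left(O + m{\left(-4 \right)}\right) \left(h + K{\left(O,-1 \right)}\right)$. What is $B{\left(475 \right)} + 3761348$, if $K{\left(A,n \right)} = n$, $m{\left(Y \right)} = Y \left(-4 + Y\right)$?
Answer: $10066023$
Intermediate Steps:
$y{\left(O,h \right)} = \left(-1 + h\right) \left(32 + O\right)$ ($y{\left(O,h \right)} = \left(O - 4 \left(-4 - 4\right)\right) \left(h - 1\right) = \left(O - -32\right) \left(-1 + h\right) = \left(O + 32\right) \left(-1 + h\right) = \left(32 + O\right) \left(-1 + h\right) = \left(-1 + h\right) \left(32 + O\right)$)
$B{\left(o \right)} = o \left(-27 + 28 o\right)$ ($B{\left(o \right)} = o \left(\left(-32 - -5 + 32 o - 5 o\right) + o\right) = o \left(\left(-32 + 5 + 32 o - 5 o\right) + o\right) = o \left(\left(-27 + 27 o\right) + o\right) = o \left(-27 + 28 o\right)$)
$B{\left(475 \right)} + 3761348 = 475 \left(-27 + 28 \cdot 475\right) + 3761348 = 475 \left(-27 + 13300\right) + 3761348 = 475 \cdot 13273 + 3761348 = 6304675 + 3761348 = 10066023$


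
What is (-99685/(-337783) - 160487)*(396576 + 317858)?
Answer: -38729238975500024/337783 ≈ -1.1466e+11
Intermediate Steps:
(-99685/(-337783) - 160487)*(396576 + 317858) = (-99685*(-1/337783) - 160487)*714434 = (99685/337783 - 160487)*714434 = -54209680636/337783*714434 = -38729238975500024/337783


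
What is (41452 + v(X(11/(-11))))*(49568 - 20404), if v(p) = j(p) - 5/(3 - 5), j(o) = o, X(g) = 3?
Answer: 1209066530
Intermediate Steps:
v(p) = 5/2 + p (v(p) = p - 5/(3 - 5) = p - 5/(-2) = p - 5*(-½) = p + 5/2 = 5/2 + p)
(41452 + v(X(11/(-11))))*(49568 - 20404) = (41452 + (5/2 + 3))*(49568 - 20404) = (41452 + 11/2)*29164 = (82915/2)*29164 = 1209066530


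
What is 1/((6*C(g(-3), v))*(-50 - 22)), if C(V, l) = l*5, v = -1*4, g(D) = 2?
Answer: 1/8640 ≈ 0.00011574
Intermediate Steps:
v = -4
C(V, l) = 5*l
1/((6*C(g(-3), v))*(-50 - 22)) = 1/((6*(5*(-4)))*(-50 - 22)) = 1/((6*(-20))*(-72)) = 1/(-120*(-72)) = 1/8640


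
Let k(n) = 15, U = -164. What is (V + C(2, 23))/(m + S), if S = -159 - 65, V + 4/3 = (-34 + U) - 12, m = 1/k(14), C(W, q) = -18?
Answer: 3440/3359 ≈ 1.0241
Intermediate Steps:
m = 1/15 ≈ 0.066667
V = -634/3 (V = -4/3 + ((-34 - 164) - 12) = -4/3 + (-198 - 12) = -4/3 - 210 = -634/3 ≈ -211.33)
S = -224
(V + C(2, 23))/(m + S) = (-634/3 - 18)/(1/15 - 224) = -688/(3*(-3359/15)) = -688/3*(-15/3359) = 3440/3359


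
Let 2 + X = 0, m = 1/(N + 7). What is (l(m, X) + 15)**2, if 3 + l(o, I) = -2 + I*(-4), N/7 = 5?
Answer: 324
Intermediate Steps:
N = 35 (N = 7*5 = 35)
m = 1/42 (m = 1/(35 + 7) = 1/42 ≈ 0.023810)
X = -2 (X = -2 + 0 = -2)
l(o, I) = -5 - 4*I (l(o, I) = -3 + (-2 + I*(-4)) = -3 + (-2 - 4*I) = -5 - 4*I)
(l(m, X) + 15)**2 = ((-5 - 4*(-2)) + 15)**2 = ((-5 + 8) + 15)**2 = (3 + 15)**2 = 18**2 = 324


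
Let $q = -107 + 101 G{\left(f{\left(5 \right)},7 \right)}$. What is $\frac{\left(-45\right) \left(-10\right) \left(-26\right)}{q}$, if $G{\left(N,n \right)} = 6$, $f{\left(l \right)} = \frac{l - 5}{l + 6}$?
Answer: $- \frac{11700}{499} \approx -23.447$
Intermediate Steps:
$f{\left(l \right)} = \frac{-5 + l}{6 + l}$
$q = 499$ ($q = -107 + 101 \cdot 6 = -107 + 606 = 499$)
$\frac{\left(-45\right) \left(-10\right) \left(-26\right)}{q} = \frac{\left(-45\right) \left(-10\right) \left(-26\right)}{499} = 450 \left(-26\right) \frac{1}{499} = \left(-11700\right) \frac{1}{499} = - \frac{11700}{499}$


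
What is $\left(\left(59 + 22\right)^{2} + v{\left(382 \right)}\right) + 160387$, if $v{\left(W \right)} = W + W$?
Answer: $167712$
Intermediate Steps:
$v{\left(W \right)} = 2 W$
$\left(\left(59 + 22\right)^{2} + v{\left(382 \right)}\right) + 160387 = \left(\left(59 + 22\right)^{2} + 2 \cdot 382\right) + 160387 = \left(81^{2} + 764\right) + 160387 = \left(6561 + 764\right) + 160387 = 7325 + 160387 = 167712$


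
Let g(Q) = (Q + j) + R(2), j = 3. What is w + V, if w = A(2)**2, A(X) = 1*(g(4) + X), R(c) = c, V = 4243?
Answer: 4364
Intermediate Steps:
g(Q) = 5 + Q (g(Q) = (Q + 3) + 2 = (3 + Q) + 2 = 5 + Q)
A(X) = 9 + X (A(X) = 1*((5 + 4) + X) = 1*(9 + X) = 9 + X)
w = 121 (w = (9 + 2)**2 = 11**2 = 121)
w + V = 121 + 4243 = 4364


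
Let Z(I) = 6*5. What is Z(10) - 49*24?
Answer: -1146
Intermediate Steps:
Z(I) = 30
Z(10) - 49*24 = 30 - 49*24 = 30 - 1176 = -1146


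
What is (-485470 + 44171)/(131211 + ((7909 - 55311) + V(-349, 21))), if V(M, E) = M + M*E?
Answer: -441299/76131 ≈ -5.7966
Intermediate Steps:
V(M, E) = M + E*M
(-485470 + 44171)/(131211 + ((7909 - 55311) + V(-349, 21))) = (-485470 + 44171)/(131211 + ((7909 - 55311) - 349*(1 + 21))) = -441299/(131211 + (-47402 - 349*22)) = -441299/(131211 + (-47402 - 7678)) = -441299/(131211 - 55080) = -441299/76131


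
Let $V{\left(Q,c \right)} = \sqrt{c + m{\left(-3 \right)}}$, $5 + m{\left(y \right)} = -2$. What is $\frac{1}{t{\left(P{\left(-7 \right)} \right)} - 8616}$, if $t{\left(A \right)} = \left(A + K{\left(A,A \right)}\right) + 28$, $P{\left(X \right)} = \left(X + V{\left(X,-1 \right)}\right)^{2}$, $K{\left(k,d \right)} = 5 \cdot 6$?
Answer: $\frac{i}{- 8517 i + 28 \sqrt{2}} \approx -0.00011741 + 5.4587 \cdot 10^{-7} i$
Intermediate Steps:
$K{\left(k,d \right)} = 30$
$m{\left(y \right)} = -7$ ($m{\left(y \right)} = -5 - 2 = -7$)
$V{\left(Q,c \right)} = \sqrt{-7 + c}$ ($V{\left(Q,c \right)} = \sqrt{c - 7} = \sqrt{-7 + c}$)
$P{\left(X \right)} = \left(X + 2 i \sqrt{2}\right)^{2}$ ($P{\left(X \right)} = \left(X + \sqrt{-7 - 1}\right)^{2} = \left(X + \sqrt{-8}\right)^{2} = \left(X + 2 i \sqrt{2}\right)^{2}$)
$t{\left(A \right)} = 58 + A$ ($t{\left(A \right)} = \left(A + 30\right) + 28 = \left(30 + A\right) + 28 = 58 + A$)
$\frac{1}{t{\left(P{\left(-7 \right)} \right)} - 8616} = \frac{1}{\left(58 + \left(-7 + 2 i \sqrt{2}\right)^{2}\right) - 8616} = \frac{1}{-8558 + \left(-7 + 2 i \sqrt{2}\right)^{2}}$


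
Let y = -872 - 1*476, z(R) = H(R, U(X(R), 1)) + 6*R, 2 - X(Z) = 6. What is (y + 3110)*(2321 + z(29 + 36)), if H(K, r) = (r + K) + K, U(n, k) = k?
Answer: 5007604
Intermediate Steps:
X(Z) = -4 (X(Z) = 2 - 1*6 = 2 - 6 = -4)
H(K, r) = r + 2*K (H(K, r) = (K + r) + K = r + 2*K)
z(R) = 1 + 8*R (z(R) = (1 + 2*R) + 6*R = 1 + 8*R)
y = -1348 (y = -872 - 476 = -1348)
(y + 3110)*(2321 + z(29 + 36)) = (-1348 + 3110)*(2321 + (1 + 8*(29 + 36))) = 1762*(2321 + (1 + 8*65)) = 1762*(2321 + (1 + 520)) = 1762*(2321 + 521) = 1762*2842 = 5007604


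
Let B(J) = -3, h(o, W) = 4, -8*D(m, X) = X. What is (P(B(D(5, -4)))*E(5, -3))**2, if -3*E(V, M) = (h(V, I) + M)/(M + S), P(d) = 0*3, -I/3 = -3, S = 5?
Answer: 0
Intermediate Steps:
I = 9 (I = -3*(-3) = 9)
D(m, X) = -X/8
P(d) = 0
E(V, M) = -(4 + M)/(3*(5 + M)) (E(V, M) = -(4 + M)/(3*(M + 5)) = -(4 + M)/(3*(5 + M)))
(P(B(D(5, -4)))*E(5, -3))**2 = (0*((-4 - 1*(-3))/(3*(5 - 3))))**2 = (0*((1/3)*(-4 + 3)/2))**2 = (0*((1/3)*(1/2)*(-1)))**2 = (0*(-1/6))**2 = 0**2 = 0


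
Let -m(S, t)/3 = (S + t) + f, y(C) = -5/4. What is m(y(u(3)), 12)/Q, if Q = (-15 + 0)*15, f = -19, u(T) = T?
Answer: -11/100 ≈ -0.11000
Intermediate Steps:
Q = -225 (Q = -15*15 = -225)
y(C) = -5/4 (y(C) = -5*¼ = -5/4)
m(S, t) = 57 - 3*S - 3*t (m(S, t) = -3*((S + t) - 19) = -3*(-19 + S + t) = 57 - 3*S - 3*t)
m(y(u(3)), 12)/Q = (57 - 3*(-5/4) - 3*12)/(-225) = (57 + 15/4 - 36)*(-1/225) = (99/4)*(-1/225) = -11/100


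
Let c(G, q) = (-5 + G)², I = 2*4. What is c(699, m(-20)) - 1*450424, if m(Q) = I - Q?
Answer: 31212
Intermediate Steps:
I = 8
m(Q) = 8 - Q
c(699, m(-20)) - 1*450424 = (-5 + 699)² - 1*450424 = 694² - 450424 = 481636 - 450424 = 31212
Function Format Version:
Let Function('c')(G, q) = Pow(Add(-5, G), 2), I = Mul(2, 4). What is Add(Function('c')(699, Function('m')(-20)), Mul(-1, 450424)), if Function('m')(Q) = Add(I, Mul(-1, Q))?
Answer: 31212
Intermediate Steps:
I = 8
Function('m')(Q) = Add(8, Mul(-1, Q))
Add(Function('c')(699, Function('m')(-20)), Mul(-1, 450424)) = Add(Pow(Add(-5, 699), 2), Mul(-1, 450424)) = Add(Pow(694, 2), -450424) = Add(481636, -450424) = 31212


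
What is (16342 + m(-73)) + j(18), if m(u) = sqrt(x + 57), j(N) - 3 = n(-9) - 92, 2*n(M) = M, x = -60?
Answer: 32497/2 + I*sqrt(3) ≈ 16249.0 + 1.732*I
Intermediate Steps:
n(M) = M/2
j(N) = -187/2 (j(N) = 3 + ((1/2)*(-9) - 92) = 3 + (-9/2 - 92) = 3 - 193/2 = -187/2)
m(u) = I*sqrt(3) (m(u) = sqrt(-60 + 57) = sqrt(-3) = I*sqrt(3))
(16342 + m(-73)) + j(18) = (16342 + I*sqrt(3)) - 187/2 = 32497/2 + I*sqrt(3)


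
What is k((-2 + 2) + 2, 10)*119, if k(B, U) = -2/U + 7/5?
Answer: 714/5 ≈ 142.80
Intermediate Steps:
k(B, U) = 7/5 - 2/U (k(B, U) = -2/U + 7*(1/5) = -2/U + 7/5 = 7/5 - 2/U)
k((-2 + 2) + 2, 10)*119 = (7/5 - 2/10)*119 = (7/5 - 2*1/10)*119 = (7/5 - 1/5)*119 = (6/5)*119 = 714/5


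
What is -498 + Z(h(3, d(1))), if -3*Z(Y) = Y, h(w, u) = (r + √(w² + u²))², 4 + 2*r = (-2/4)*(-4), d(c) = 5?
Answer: -1529/3 + 2*√34/3 ≈ -505.78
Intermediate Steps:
r = -1 (r = -2 + ((-2/4)*(-4))/2 = -2 + (((¼)*(-2))*(-4))/2 = -2 + (-½*(-4))/2 = -2 + (½)*2 = -2 + 1 = -1)
h(w, u) = (-1 + √(u² + w²))² (h(w, u) = (-1 + √(w² + u²))² = (-1 + √(u² + w²))²)
Z(Y) = -Y/3
-498 + Z(h(3, d(1))) = -498 - (-1 + √(5² + 3²))²/3 = -498 - (-1 + √(25 + 9))²/3 = -498 - (-1 + √34)²/3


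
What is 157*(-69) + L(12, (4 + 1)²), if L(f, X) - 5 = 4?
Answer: -10824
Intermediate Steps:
L(f, X) = 9 (L(f, X) = 5 + 4 = 9)
157*(-69) + L(12, (4 + 1)²) = 157*(-69) + 9 = -10833 + 9 = -10824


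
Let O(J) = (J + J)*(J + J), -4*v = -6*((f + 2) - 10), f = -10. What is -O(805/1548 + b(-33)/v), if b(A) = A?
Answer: -808201/66564 ≈ -12.142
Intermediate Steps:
v = -27 (v = -(-3)*((-10 + 2) - 10)/2 = -(-3)*(-8 - 10)/2 = -(-3)*(-18)/2 = -¼*108 = -27)
O(J) = 4*J² (O(J) = (2*J)*(2*J) = 4*J²)
-O(805/1548 + b(-33)/v) = -4*(805/1548 - 33/(-27))² = -4*(805*(1/1548) - 33*(-1/27))² = -4*(805/1548 + 11/9)² = -4*(899/516)² = -4*808201/266256 = -1*808201/66564 = -808201/66564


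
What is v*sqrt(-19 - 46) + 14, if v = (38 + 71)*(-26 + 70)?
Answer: 14 + 4796*I*sqrt(65) ≈ 14.0 + 38667.0*I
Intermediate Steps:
v = 4796 (v = 109*44 = 4796)
v*sqrt(-19 - 46) + 14 = 4796*sqrt(-19 - 46) + 14 = 4796*sqrt(-65) + 14 = 4796*(I*sqrt(65)) + 14 = 4796*I*sqrt(65) + 14 = 14 + 4796*I*sqrt(65)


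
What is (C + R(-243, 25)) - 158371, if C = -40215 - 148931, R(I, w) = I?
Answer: -347760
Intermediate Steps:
C = -189146
(C + R(-243, 25)) - 158371 = (-189146 - 243) - 158371 = -189389 - 158371 = -347760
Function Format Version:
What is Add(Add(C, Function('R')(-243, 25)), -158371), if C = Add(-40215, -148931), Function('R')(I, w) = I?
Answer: -347760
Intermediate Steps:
C = -189146
Add(Add(C, Function('R')(-243, 25)), -158371) = Add(Add(-189146, -243), -158371) = Add(-189389, -158371) = -347760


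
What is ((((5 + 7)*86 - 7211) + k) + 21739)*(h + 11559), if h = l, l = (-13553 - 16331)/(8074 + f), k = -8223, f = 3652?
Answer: 45192901825/533 ≈ 8.4790e+7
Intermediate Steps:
l = -14942/5863 (l = (-13553 - 16331)/(8074 + 3652) = -29884/11726 = -29884*1/11726 = -14942/5863 ≈ -2.5485)
h = -14942/5863 ≈ -2.5485
((((5 + 7)*86 - 7211) + k) + 21739)*(h + 11559) = ((((5 + 7)*86 - 7211) - 8223) + 21739)*(-14942/5863 + 11559) = (((12*86 - 7211) - 8223) + 21739)*(67755475/5863) = (((1032 - 7211) - 8223) + 21739)*(67755475/5863) = ((-6179 - 8223) + 21739)*(67755475/5863) = (-14402 + 21739)*(67755475/5863) = 7337*(67755475/5863) = 45192901825/533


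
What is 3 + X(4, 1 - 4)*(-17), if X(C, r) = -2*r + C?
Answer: -167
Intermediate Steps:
X(C, r) = C - 2*r
3 + X(4, 1 - 4)*(-17) = 3 + (4 - 2*(1 - 4))*(-17) = 3 + (4 - 2*(-3))*(-17) = 3 + (4 + 6)*(-17) = 3 + 10*(-17) = 3 - 170 = -167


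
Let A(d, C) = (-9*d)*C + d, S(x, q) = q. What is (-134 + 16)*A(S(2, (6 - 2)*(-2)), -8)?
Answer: 68912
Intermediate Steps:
A(d, C) = d - 9*C*d (A(d, C) = -9*C*d + d = d - 9*C*d)
(-134 + 16)*A(S(2, (6 - 2)*(-2)), -8) = (-134 + 16)*(((6 - 2)*(-2))*(1 - 9*(-8))) = -118*4*(-2)*(1 + 72) = -(-944)*73 = -118*(-584) = 68912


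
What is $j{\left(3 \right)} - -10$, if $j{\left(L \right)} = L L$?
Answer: $19$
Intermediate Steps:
$j{\left(L \right)} = L^{2}$
$j{\left(3 \right)} - -10 = 3^{2} - -10 = 9 + 10 = 19$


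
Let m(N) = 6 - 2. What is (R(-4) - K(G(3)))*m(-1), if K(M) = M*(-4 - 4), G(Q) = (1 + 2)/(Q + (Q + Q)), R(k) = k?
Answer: -16/3 ≈ -5.3333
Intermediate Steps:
G(Q) = 1/Q (G(Q) = 3/(Q + 2*Q) = 3/((3*Q)) = 3*(1/(3*Q)) = 1/Q)
K(M) = -8*M (K(M) = M*(-8) = -8*M)
m(N) = 4
(R(-4) - K(G(3)))*m(-1) = (-4 - (-8)/3)*4 = (-4 - 1*(-8/3))*4 = (-4 + 8/3)*4 = -4/3*4 = -16/3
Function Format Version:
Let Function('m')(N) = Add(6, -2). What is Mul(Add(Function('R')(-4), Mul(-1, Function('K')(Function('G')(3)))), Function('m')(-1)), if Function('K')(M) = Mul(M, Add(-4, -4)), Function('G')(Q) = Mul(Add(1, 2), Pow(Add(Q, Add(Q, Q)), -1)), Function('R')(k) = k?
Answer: Rational(-16, 3) ≈ -5.3333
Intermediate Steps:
Function('G')(Q) = Pow(Q, -1) (Function('G')(Q) = Mul(3, Pow(Add(Q, Mul(2, Q)), -1)) = Mul(3, Pow(Mul(3, Q), -1)) = Mul(3, Mul(Rational(1, 3), Pow(Q, -1))) = Pow(Q, -1))
Function('K')(M) = Mul(-8, M) (Function('K')(M) = Mul(M, -8) = Mul(-8, M))
Function('m')(N) = 4
Mul(Add(Function('R')(-4), Mul(-1, Function('K')(Function('G')(3)))), Function('m')(-1)) = Mul(Add(-4, Mul(-1, Mul(-8, Pow(3, -1)))), 4) = Mul(Add(-4, Mul(-1, Mul(-8, Rational(1, 3)))), 4) = Mul(Add(-4, Mul(-1, Rational(-8, 3))), 4) = Mul(Add(-4, Rational(8, 3)), 4) = Mul(Rational(-4, 3), 4) = Rational(-16, 3)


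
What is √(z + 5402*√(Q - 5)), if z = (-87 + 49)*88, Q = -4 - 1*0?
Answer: √(-3344 + 16206*I) ≈ 81.251 + 99.728*I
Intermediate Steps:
Q = -4 (Q = -4 + 0 = -4)
z = -3344 (z = -38*88 = -3344)
√(z + 5402*√(Q - 5)) = √(-3344 + 5402*√(-4 - 5)) = √(-3344 + 5402*√(-9)) = √(-3344 + 5402*(3*I)) = √(-3344 + 16206*I)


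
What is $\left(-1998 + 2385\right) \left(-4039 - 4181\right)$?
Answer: $-3181140$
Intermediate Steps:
$\left(-1998 + 2385\right) \left(-4039 - 4181\right) = 387 \left(-8220\right) = -3181140$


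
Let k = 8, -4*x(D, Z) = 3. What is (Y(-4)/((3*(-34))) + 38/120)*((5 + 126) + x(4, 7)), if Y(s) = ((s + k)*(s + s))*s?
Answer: -166199/1360 ≈ -122.21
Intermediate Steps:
x(D, Z) = -¾ (x(D, Z) = -¼*3 = -¾)
Y(s) = 2*s²*(8 + s) (Y(s) = ((s + 8)*(s + s))*s = ((8 + s)*(2*s))*s = (2*s*(8 + s))*s = 2*s²*(8 + s))
(Y(-4)/((3*(-34))) + 38/120)*((5 + 126) + x(4, 7)) = ((2*(-4)²*(8 - 4))/((3*(-34))) + 38/120)*((5 + 126) - ¾) = ((2*16*4)/(-102) + 38*(1/120))*(131 - ¾) = (128*(-1/102) + 19/60)*(521/4) = (-64/51 + 19/60)*(521/4) = -319/340*521/4 = -166199/1360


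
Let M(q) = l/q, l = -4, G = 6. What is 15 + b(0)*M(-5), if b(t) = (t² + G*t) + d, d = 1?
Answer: 79/5 ≈ 15.800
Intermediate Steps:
M(q) = -4/q
b(t) = 1 + t² + 6*t (b(t) = (t² + 6*t) + 1 = 1 + t² + 6*t)
15 + b(0)*M(-5) = 15 + (1 + 0² + 6*0)*(-4/(-5)) = 15 + (1 + 0 + 0)*(-4*(-⅕)) = 15 + 1*(⅘) = 15 + ⅘ = 79/5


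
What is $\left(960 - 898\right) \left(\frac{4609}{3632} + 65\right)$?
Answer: $\frac{7461359}{1816} \approx 4108.7$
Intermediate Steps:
$\left(960 - 898\right) \left(\frac{4609}{3632} + 65\right) = 62 \left(4609 \cdot \frac{1}{3632} + 65\right) = 62 \left(\frac{4609}{3632} + 65\right) = 62 \cdot \frac{240689}{3632} = \frac{7461359}{1816}$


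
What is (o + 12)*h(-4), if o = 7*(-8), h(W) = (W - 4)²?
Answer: -2816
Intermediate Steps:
h(W) = (-4 + W)²
o = -56
(o + 12)*h(-4) = (-56 + 12)*(-4 - 4)² = -44*(-8)² = -44*64 = -2816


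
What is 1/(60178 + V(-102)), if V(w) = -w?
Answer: 1/60280 ≈ 1.6589e-5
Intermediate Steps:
1/(60178 + V(-102)) = 1/(60178 - 1*(-102)) = 1/(60178 + 102) = 1/60280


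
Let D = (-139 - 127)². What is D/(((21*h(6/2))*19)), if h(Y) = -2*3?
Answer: -266/9 ≈ -29.556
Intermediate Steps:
D = 70756 (D = (-266)² = 70756)
h(Y) = -6
D/(((21*h(6/2))*19)) = 70756/(((21*(-6))*19)) = 70756/((-126*19)) = 70756/(-2394) = 70756*(-1/2394) = -266/9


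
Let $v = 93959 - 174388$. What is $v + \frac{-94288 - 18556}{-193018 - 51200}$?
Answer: $- \frac{9821048339}{122109} \approx -80429.0$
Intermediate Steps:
$v = -80429$ ($v = 93959 - 174388 = -80429$)
$v + \frac{-94288 - 18556}{-193018 - 51200} = -80429 + \frac{-94288 - 18556}{-193018 - 51200} = -80429 - \frac{112844}{-244218} = -80429 - - \frac{56422}{122109} = -80429 + \frac{56422}{122109} = - \frac{9821048339}{122109}$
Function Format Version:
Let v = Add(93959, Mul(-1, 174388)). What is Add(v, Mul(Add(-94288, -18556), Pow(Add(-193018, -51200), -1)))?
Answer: Rational(-9821048339, 122109) ≈ -80429.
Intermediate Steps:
v = -80429 (v = Add(93959, -174388) = -80429)
Add(v, Mul(Add(-94288, -18556), Pow(Add(-193018, -51200), -1))) = Add(-80429, Mul(Add(-94288, -18556), Pow(Add(-193018, -51200), -1))) = Add(-80429, Mul(-112844, Pow(-244218, -1))) = Add(-80429, Mul(-112844, Rational(-1, 244218))) = Add(-80429, Rational(56422, 122109)) = Rational(-9821048339, 122109)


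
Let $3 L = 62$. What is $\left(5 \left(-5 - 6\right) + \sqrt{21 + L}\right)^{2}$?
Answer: $\frac{9200}{3} - \frac{550 \sqrt{15}}{3} \approx 2356.6$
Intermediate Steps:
$L = \frac{62}{3}$ ($L = \frac{1}{3} \cdot 62 = \frac{62}{3} \approx 20.667$)
$\left(5 \left(-5 - 6\right) + \sqrt{21 + L}\right)^{2} = \left(5 \left(-5 - 6\right) + \sqrt{21 + \frac{62}{3}}\right)^{2} = \left(5 \left(-11\right) + \sqrt{\frac{125}{3}}\right)^{2} = \left(-55 + \frac{5 \sqrt{15}}{3}\right)^{2}$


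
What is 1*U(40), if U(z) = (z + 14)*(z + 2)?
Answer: 2268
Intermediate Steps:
U(z) = (2 + z)*(14 + z) (U(z) = (14 + z)*(2 + z) = (2 + z)*(14 + z))
1*U(40) = 1*(28 + 40² + 16*40) = 1*(28 + 1600 + 640) = 1*2268 = 2268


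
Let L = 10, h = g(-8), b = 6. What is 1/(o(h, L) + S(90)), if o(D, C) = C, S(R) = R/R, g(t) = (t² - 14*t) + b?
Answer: 1/11 ≈ 0.090909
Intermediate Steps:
g(t) = 6 + t² - 14*t (g(t) = (t² - 14*t) + 6 = 6 + t² - 14*t)
h = 182 (h = 6 + (-8)² - 14*(-8) = 6 + 64 + 112 = 182)
S(R) = 1
1/(o(h, L) + S(90)) = 1/(10 + 1) = 1/11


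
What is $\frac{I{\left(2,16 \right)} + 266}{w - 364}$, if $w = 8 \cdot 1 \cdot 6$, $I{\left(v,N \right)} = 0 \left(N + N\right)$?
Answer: $- \frac{133}{158} \approx -0.84177$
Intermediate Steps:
$I{\left(v,N \right)} = 0$ ($I{\left(v,N \right)} = 0 \cdot 2 N = 0$)
$w = 48$ ($w = 8 \cdot 6 = 48$)
$\frac{I{\left(2,16 \right)} + 266}{w - 364} = \frac{0 + 266}{48 - 364} = \frac{266}{-316} = 266 \left(- \frac{1}{316}\right) = - \frac{133}{158}$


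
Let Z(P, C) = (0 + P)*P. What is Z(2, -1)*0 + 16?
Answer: 16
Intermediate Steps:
Z(P, C) = P² (Z(P, C) = P*P = P²)
Z(2, -1)*0 + 16 = 2²*0 + 16 = 4*0 + 16 = 0 + 16 = 16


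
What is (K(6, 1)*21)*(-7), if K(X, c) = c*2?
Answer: -294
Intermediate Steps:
K(X, c) = 2*c
(K(6, 1)*21)*(-7) = ((2*1)*21)*(-7) = (2*21)*(-7) = 42*(-7) = -294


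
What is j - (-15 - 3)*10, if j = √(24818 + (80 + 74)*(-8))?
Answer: 180 + √23586 ≈ 333.58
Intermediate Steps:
j = √23586 (j = √(24818 + 154*(-8)) = √(24818 - 1232) = √23586 ≈ 153.58)
j - (-15 - 3)*10 = √23586 - (-15 - 3)*10 = √23586 - (-18)*10 = √23586 - 1*(-180) = √23586 + 180 = 180 + √23586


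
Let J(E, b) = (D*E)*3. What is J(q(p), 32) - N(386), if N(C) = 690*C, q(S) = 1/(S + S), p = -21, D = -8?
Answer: -1864376/7 ≈ -2.6634e+5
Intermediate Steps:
q(S) = 1/(2*S)
J(E, b) = -24*E (J(E, b) = -8*E*3 = -24*E)
J(q(p), 32) - N(386) = -12/(-21) - 690*386 = -12*(-1)/21 - 1*266340 = -24*(-1/42) - 266340 = 4/7 - 266340 = -1864376/7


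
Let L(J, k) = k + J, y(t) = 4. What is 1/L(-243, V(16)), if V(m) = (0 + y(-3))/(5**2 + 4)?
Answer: -29/7043 ≈ -0.0041176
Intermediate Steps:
V(m) = 4/29 (V(m) = (0 + 4)/(5**2 + 4) = 4/(25 + 4) = 4/29)
L(J, k) = J + k
1/L(-243, V(16)) = 1/(-243 + 4/29) = 1/(-7043/29) = -29/7043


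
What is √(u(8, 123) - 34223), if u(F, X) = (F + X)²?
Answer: I*√17062 ≈ 130.62*I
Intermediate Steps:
√(u(8, 123) - 34223) = √((8 + 123)² - 34223) = √(131² - 34223) = √(17161 - 34223) = √(-17062) = I*√17062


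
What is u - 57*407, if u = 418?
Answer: -22781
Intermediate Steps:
u - 57*407 = 418 - 57*407 = 418 - 23199 = -22781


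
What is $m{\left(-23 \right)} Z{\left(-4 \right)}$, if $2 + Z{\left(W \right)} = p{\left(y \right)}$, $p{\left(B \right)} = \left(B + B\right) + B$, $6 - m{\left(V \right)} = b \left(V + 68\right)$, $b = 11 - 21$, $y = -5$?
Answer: $-7752$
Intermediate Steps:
$b = -10$
$m{\left(V \right)} = 686 + 10 V$ ($m{\left(V \right)} = 6 - - 10 \left(V + 68\right) = 6 - - 10 \left(68 + V\right) = 6 - \left(-680 - 10 V\right) = 6 + \left(680 + 10 V\right) = 686 + 10 V$)
$p{\left(B \right)} = 3 B$ ($p{\left(B \right)} = 2 B + B = 3 B$)
$Z{\left(W \right)} = -17$ ($Z{\left(W \right)} = -2 + 3 \left(-5\right) = -2 - 15 = -17$)
$m{\left(-23 \right)} Z{\left(-4 \right)} = \left(686 + 10 \left(-23\right)\right) \left(-17\right) = \left(686 - 230\right) \left(-17\right) = 456 \left(-17\right) = -7752$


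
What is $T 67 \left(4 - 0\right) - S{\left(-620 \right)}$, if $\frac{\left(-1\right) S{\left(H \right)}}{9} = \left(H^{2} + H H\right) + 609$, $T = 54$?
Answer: $6939153$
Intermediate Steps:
$S{\left(H \right)} = -5481 - 18 H^{2}$ ($S{\left(H \right)} = - 9 \left(\left(H^{2} + H H\right) + 609\right) = - 9 \left(\left(H^{2} + H^{2}\right) + 609\right) = - 9 \left(2 H^{2} + 609\right) = - 9 \left(609 + 2 H^{2}\right) = -5481 - 18 H^{2}$)
$T 67 \left(4 - 0\right) - S{\left(-620 \right)} = 54 \cdot 67 \left(4 - 0\right) - \left(-5481 - 18 \left(-620\right)^{2}\right) = 3618 \left(4 + 0\right) - \left(-5481 - 6919200\right) = 3618 \cdot 4 - \left(-5481 - 6919200\right) = 14472 - -6924681 = 14472 + 6924681 = 6939153$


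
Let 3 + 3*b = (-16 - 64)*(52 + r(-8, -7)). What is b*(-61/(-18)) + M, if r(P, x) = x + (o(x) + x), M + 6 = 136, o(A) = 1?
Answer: -20387/6 ≈ -3397.8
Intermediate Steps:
M = 130 (M = -6 + 136 = 130)
r(P, x) = 1 + 2*x (r(P, x) = x + (1 + x) = 1 + 2*x)
b = -1041 (b = -1 + ((-16 - 64)*(52 + (1 + 2*(-7))))/3 = -1 + (-80*(52 + (1 - 14)))/3 = -1 + (-80*(52 - 13))/3 = -1 + (-80*39)/3 = -1 + (⅓)*(-3120) = -1 - 1040 = -1041)
b*(-61/(-18)) + M = -(-63501)/(-18) + 130 = -(-63501)*(-1)/18 + 130 = -1041*61/18 + 130 = -21167/6 + 130 = -20387/6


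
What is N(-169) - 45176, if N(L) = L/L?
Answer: -45175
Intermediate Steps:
N(L) = 1
N(-169) - 45176 = 1 - 45176 = -45175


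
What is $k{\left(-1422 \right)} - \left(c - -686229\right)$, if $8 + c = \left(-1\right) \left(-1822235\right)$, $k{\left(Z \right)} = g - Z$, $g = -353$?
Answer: $-2507387$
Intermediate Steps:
$k{\left(Z \right)} = -353 - Z$
$c = 1822227$ ($c = -8 - -1822235 = -8 + 1822235 = 1822227$)
$k{\left(-1422 \right)} - \left(c - -686229\right) = \left(-353 - -1422\right) - \left(1822227 - -686229\right) = \left(-353 + 1422\right) - \left(1822227 + 686229\right) = 1069 - 2508456 = -2507387$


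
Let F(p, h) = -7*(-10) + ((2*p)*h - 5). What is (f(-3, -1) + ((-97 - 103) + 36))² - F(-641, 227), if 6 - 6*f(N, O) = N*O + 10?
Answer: 11456245/36 ≈ 3.1823e+5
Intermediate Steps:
F(p, h) = 65 + 2*h*p (F(p, h) = 70 + (2*h*p - 5) = 70 + (-5 + 2*h*p) = 65 + 2*h*p)
f(N, O) = -⅔ - N*O/6 (f(N, O) = 1 - (N*O + 10)/6 = 1 - (10 + N*O)/6 = 1 + (-5/3 - N*O/6) = -⅔ - N*O/6)
(f(-3, -1) + ((-97 - 103) + 36))² - F(-641, 227) = ((-⅔ - ⅙*(-3)*(-1)) + ((-97 - 103) + 36))² - (65 + 2*227*(-641)) = ((-⅔ - ½) + (-200 + 36))² - (65 - 291014) = (-7/6 - 164)² - 1*(-290949) = (-991/6)² + 290949 = 982081/36 + 290949 = 11456245/36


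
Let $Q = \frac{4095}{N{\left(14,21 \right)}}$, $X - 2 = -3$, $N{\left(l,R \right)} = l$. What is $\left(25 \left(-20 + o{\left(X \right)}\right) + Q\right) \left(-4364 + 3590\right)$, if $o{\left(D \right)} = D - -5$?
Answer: $83205$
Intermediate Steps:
$X = -1$ ($X = 2 - 3 = -1$)
$Q = \frac{585}{2}$ ($Q = \frac{4095}{14} = 4095 \cdot \frac{1}{14} = \frac{585}{2} \approx 292.5$)
$o{\left(D \right)} = 5 + D$ ($o{\left(D \right)} = D + 5 = 5 + D$)
$\left(25 \left(-20 + o{\left(X \right)}\right) + Q\right) \left(-4364 + 3590\right) = \left(25 \left(-20 + \left(5 - 1\right)\right) + \frac{585}{2}\right) \left(-4364 + 3590\right) = \left(25 \left(-20 + 4\right) + \frac{585}{2}\right) \left(-774\right) = \left(25 \left(-16\right) + \frac{585}{2}\right) \left(-774\right) = \left(-400 + \frac{585}{2}\right) \left(-774\right) = \left(- \frac{215}{2}\right) \left(-774\right) = 83205$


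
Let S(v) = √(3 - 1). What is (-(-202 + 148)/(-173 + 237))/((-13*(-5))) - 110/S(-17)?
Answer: 27/2080 - 55*√2 ≈ -77.769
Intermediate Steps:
S(v) = √2
(-(-202 + 148)/(-173 + 237))/((-13*(-5))) - 110/S(-17) = (-(-202 + 148)/(-173 + 237))/((-13*(-5))) - 110*√2/2 = -(-54)/64/65 - 55*√2 = -(-54)/64*(1/65) - 55*√2 = -1*(-27/32)*(1/65) - 55*√2 = (27/32)*(1/65) - 55*√2 = 27/2080 - 55*√2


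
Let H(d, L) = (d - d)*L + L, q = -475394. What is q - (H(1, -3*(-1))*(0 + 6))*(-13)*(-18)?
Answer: -479606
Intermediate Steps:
H(d, L) = L (H(d, L) = 0*L + L = 0 + L = L)
q - (H(1, -3*(-1))*(0 + 6))*(-13)*(-18) = -475394 - ((-3*(-1))*(0 + 6))*(-13)*(-18) = -475394 - (3*6)*(-13)*(-18) = -475394 - 18*(-13)*(-18) = -475394 - (-234)*(-18) = -475394 - 1*4212 = -475394 - 4212 = -479606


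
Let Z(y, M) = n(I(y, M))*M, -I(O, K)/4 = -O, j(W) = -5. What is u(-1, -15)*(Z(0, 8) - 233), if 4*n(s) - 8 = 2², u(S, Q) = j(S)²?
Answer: -5225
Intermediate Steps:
u(S, Q) = 25 (u(S, Q) = (-5)² = 25)
I(O, K) = 4*O (I(O, K) = -(-4)*O = 4*O)
n(s) = 3 (n(s) = 2 + (¼)*2² = 2 + (¼)*4 = 2 + 1 = 3)
Z(y, M) = 3*M
u(-1, -15)*(Z(0, 8) - 233) = 25*(3*8 - 233) = 25*(24 - 233) = 25*(-209) = -5225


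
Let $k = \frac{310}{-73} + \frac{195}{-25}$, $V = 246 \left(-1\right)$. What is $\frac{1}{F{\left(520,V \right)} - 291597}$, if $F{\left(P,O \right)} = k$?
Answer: $- \frac{365}{106437302} \approx -3.4292 \cdot 10^{-6}$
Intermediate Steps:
$V = -246$
$k = - \frac{4397}{365}$ ($k = 310 \left(- \frac{1}{73}\right) + 195 \left(- \frac{1}{25}\right) = - \frac{310}{73} - \frac{39}{5} = - \frac{4397}{365} \approx -12.047$)
$F{\left(P,O \right)} = - \frac{4397}{365}$
$\frac{1}{F{\left(520,V \right)} - 291597} = \frac{1}{- \frac{4397}{365} - 291597} = \frac{1}{- \frac{106437302}{365}} = - \frac{365}{106437302}$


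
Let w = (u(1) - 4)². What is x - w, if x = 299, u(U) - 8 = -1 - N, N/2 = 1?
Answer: 298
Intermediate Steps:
N = 2 (N = 2*1 = 2)
u(U) = 5 (u(U) = 8 + (-1 - 1*2) = 8 + (-1 - 2) = 8 - 3 = 5)
w = 1 (w = (5 - 4)² = 1² = 1)
x - w = 299 - 1*1 = 299 - 1 = 298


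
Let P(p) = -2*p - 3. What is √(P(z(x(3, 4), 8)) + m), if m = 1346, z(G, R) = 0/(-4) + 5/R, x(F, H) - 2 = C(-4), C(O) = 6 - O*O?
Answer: √5367/2 ≈ 36.630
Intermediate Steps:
C(O) = 6 - O²
x(F, H) = -8 (x(F, H) = 2 + (6 - 1*(-4)²) = 2 + (6 - 1*16) = 2 + (6 - 16) = 2 - 10 = -8)
z(G, R) = 5/R (z(G, R) = 0*(-¼) + 5/R = 0 + 5/R = 5/R)
P(p) = -3 - 2*p
√(P(z(x(3, 4), 8)) + m) = √((-3 - 10/8) + 1346) = √((-3 - 2*5/8) + 1346) = √((-3 - 5/4) + 1346) = √(-17/4 + 1346) = √(5367/4) = √5367/2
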